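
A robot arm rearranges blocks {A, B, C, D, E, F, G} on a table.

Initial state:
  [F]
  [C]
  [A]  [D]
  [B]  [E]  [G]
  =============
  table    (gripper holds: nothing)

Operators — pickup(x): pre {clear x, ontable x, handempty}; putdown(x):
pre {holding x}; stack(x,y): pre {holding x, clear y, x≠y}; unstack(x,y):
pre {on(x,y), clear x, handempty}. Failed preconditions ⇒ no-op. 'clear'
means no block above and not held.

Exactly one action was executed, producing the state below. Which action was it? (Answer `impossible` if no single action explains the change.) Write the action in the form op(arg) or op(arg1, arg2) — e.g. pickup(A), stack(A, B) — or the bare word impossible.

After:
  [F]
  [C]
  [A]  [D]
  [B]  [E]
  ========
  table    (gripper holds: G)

target: towers=[B/A/C/F; E/D] holding=G
     unstack(F, C) → towers=[B/A/C; E/D; G] holding=F
         pickup(G) → towers=[B/A/C/F; E/D] holding=G  ← match
     unstack(D, E) → towers=[B/A/C/F; E; G] holding=D

pickup(G)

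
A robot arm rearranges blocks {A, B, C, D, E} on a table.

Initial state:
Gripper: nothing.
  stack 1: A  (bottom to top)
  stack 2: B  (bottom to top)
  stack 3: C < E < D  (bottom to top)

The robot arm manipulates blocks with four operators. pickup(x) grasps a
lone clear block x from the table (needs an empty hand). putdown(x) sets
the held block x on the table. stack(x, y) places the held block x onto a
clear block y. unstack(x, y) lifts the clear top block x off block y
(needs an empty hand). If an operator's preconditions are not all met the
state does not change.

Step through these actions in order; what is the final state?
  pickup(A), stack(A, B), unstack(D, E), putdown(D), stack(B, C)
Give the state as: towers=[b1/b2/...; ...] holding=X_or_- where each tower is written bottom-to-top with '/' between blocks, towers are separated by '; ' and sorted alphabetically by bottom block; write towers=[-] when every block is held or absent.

towers=[B/A; C/E; D] holding=-

step 1 (pickup(A)): towers=[B; C/E/D] holding=A
step 2 (stack(A, B)): towers=[B/A; C/E/D] holding=-
step 3 (unstack(D, E)): towers=[B/A; C/E] holding=D
step 4 (putdown(D)): towers=[B/A; C/E; D] holding=-
step 5 (stack(B, C)) [no-op]: towers=[B/A; C/E; D] holding=-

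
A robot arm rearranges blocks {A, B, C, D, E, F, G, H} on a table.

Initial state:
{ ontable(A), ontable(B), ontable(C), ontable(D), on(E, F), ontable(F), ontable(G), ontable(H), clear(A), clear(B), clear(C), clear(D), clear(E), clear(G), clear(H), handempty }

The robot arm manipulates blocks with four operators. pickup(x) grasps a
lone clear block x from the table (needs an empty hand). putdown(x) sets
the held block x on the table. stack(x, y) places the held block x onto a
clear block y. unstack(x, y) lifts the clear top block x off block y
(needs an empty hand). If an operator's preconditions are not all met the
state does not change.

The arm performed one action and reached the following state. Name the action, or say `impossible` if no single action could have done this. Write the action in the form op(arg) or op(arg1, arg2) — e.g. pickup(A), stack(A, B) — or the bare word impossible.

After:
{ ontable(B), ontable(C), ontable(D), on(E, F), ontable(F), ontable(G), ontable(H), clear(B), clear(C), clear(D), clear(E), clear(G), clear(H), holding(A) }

pickup(A)

target: towers=[B; C; D; F/E; G; H] holding=A
         pickup(G) → towers=[A; B; C; D; F/E; H] holding=G
         pickup(A) → towers=[B; C; D; F/E; G; H] holding=A  ← match
     unstack(E, F) → towers=[A; B; C; D; F; G; H] holding=E
         pickup(H) → towers=[A; B; C; D; F/E; G] holding=H
         pickup(B) → towers=[A; C; D; F/E; G; H] holding=B
         pickup(D) → towers=[A; B; C; F/E; G; H] holding=D
         pickup(C) → towers=[A; B; D; F/E; G; H] holding=C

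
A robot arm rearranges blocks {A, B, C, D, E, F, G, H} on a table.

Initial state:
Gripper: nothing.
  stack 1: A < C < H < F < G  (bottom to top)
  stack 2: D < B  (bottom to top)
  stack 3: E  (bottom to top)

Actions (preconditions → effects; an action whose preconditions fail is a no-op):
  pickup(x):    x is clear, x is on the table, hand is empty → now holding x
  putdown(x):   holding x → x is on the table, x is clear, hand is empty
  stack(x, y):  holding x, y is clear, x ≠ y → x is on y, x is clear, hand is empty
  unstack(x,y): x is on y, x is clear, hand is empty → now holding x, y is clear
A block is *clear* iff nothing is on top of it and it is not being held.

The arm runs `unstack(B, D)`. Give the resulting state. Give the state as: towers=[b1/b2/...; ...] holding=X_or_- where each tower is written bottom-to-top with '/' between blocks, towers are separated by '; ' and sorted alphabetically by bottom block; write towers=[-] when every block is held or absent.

towers=[A/C/H/F/G; D; E] holding=B

before: towers=[A/C/H/F/G; D/B; E] holding=-
pre[unstack(B, D)]: on(B,D) ✓, clear(B) ✓, handempty ✓
all met → apply unstack(B, D)
after:  towers=[A/C/H/F/G; D; E] holding=B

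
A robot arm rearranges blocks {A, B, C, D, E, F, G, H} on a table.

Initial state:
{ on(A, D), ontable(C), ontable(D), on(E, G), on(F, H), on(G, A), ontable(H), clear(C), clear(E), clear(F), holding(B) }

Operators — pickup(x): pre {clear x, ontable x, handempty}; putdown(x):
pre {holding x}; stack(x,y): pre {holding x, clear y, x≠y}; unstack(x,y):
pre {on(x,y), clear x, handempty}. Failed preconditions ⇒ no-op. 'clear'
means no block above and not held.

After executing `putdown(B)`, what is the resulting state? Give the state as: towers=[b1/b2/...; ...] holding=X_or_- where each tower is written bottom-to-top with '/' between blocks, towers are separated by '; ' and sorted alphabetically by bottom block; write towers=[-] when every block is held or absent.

towers=[B; C; D/A/G/E; H/F] holding=-

before: towers=[C; D/A/G/E; H/F] holding=B
pre[putdown(B)]: holding(B) ok
all met → apply putdown(B)
after:  towers=[B; C; D/A/G/E; H/F] holding=-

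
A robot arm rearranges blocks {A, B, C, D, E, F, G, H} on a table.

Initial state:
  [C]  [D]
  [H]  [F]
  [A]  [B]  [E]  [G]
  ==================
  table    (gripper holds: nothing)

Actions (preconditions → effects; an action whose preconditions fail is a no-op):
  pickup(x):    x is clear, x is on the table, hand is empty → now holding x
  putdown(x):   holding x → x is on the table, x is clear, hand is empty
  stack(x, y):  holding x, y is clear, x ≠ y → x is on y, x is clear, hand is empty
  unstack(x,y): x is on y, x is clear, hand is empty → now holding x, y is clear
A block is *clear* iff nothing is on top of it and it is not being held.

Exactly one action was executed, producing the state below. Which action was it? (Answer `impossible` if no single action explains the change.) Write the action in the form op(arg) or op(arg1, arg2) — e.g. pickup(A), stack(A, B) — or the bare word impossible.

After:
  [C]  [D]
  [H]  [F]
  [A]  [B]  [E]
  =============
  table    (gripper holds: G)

pickup(G)

target: towers=[A/H/C; B/F/D; E] holding=G
         pickup(G) → towers=[A/H/C; B/F/D; E] holding=G  ← match
         pickup(E) → towers=[A/H/C; B/F/D; G] holding=E
     unstack(D, F) → towers=[A/H/C; B/F; E; G] holding=D
     unstack(C, H) → towers=[A/H; B/F/D; E; G] holding=C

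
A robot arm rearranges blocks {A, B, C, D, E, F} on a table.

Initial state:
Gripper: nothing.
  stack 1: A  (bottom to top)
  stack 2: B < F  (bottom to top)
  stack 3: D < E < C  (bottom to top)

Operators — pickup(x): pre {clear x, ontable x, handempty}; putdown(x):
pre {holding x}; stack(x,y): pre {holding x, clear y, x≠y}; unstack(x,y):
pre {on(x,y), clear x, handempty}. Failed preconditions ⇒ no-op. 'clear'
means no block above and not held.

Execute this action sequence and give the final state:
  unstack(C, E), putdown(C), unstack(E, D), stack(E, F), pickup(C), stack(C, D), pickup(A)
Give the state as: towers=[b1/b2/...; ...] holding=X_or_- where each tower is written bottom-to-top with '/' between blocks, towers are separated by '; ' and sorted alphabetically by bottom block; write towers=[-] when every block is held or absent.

towers=[B/F/E; D/C] holding=A

step 1 (unstack(C, E)): towers=[A; B/F; D/E] holding=C
step 2 (putdown(C)): towers=[A; B/F; C; D/E] holding=-
step 3 (unstack(E, D)): towers=[A; B/F; C; D] holding=E
step 4 (stack(E, F)): towers=[A; B/F/E; C; D] holding=-
step 5 (pickup(C)): towers=[A; B/F/E; D] holding=C
step 6 (stack(C, D)): towers=[A; B/F/E; D/C] holding=-
step 7 (pickup(A)): towers=[B/F/E; D/C] holding=A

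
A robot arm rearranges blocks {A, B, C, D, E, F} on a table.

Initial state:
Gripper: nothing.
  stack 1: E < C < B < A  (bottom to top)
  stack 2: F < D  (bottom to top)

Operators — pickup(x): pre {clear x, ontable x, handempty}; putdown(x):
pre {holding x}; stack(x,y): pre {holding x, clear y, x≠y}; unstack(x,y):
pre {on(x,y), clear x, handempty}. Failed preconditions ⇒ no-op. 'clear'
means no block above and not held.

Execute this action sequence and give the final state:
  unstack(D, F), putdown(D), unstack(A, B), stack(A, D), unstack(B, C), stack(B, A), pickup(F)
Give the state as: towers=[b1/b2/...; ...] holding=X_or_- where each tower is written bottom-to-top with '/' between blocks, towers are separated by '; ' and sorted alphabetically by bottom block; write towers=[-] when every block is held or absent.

step 1 (unstack(D, F)): towers=[E/C/B/A; F] holding=D
step 2 (putdown(D)): towers=[D; E/C/B/A; F] holding=-
step 3 (unstack(A, B)): towers=[D; E/C/B; F] holding=A
step 4 (stack(A, D)): towers=[D/A; E/C/B; F] holding=-
step 5 (unstack(B, C)): towers=[D/A; E/C; F] holding=B
step 6 (stack(B, A)): towers=[D/A/B; E/C; F] holding=-
step 7 (pickup(F)): towers=[D/A/B; E/C] holding=F

towers=[D/A/B; E/C] holding=F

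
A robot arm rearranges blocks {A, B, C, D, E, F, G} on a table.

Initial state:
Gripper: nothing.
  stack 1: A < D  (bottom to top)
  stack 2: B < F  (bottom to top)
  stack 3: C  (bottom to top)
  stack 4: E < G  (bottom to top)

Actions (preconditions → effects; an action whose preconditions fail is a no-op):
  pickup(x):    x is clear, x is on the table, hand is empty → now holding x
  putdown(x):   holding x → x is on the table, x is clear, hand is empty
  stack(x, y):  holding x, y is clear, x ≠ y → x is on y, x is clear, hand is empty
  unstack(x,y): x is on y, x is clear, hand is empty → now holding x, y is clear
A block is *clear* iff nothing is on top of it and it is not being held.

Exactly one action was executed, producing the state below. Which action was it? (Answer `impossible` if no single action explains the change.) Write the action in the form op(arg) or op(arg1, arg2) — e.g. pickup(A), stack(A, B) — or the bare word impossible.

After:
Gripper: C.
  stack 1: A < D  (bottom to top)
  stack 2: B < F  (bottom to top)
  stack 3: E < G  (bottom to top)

target: towers=[A/D; B/F; E/G] holding=C
     unstack(F, B) → towers=[A/D; B; C; E/G] holding=F
     unstack(G, E) → towers=[A/D; B/F; C; E] holding=G
     unstack(D, A) → towers=[A; B/F; C; E/G] holding=D
         pickup(C) → towers=[A/D; B/F; E/G] holding=C  ← match

pickup(C)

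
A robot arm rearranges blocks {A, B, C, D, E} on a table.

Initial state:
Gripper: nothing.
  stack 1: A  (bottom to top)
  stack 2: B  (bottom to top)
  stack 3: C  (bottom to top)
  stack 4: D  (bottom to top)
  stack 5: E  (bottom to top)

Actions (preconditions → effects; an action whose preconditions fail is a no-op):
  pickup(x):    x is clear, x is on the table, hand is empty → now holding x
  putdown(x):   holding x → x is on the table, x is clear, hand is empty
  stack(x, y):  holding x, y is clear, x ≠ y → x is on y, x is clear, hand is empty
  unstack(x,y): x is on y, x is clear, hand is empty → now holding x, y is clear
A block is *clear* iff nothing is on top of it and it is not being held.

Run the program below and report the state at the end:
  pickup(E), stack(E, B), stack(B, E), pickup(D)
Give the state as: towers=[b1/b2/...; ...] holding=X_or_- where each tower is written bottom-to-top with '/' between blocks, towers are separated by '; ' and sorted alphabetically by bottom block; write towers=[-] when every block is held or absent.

towers=[A; B/E; C] holding=D

step 1 (pickup(E)): towers=[A; B; C; D] holding=E
step 2 (stack(E, B)): towers=[A; B/E; C; D] holding=-
step 3 (stack(B, E)) [no-op]: towers=[A; B/E; C; D] holding=-
step 4 (pickup(D)): towers=[A; B/E; C] holding=D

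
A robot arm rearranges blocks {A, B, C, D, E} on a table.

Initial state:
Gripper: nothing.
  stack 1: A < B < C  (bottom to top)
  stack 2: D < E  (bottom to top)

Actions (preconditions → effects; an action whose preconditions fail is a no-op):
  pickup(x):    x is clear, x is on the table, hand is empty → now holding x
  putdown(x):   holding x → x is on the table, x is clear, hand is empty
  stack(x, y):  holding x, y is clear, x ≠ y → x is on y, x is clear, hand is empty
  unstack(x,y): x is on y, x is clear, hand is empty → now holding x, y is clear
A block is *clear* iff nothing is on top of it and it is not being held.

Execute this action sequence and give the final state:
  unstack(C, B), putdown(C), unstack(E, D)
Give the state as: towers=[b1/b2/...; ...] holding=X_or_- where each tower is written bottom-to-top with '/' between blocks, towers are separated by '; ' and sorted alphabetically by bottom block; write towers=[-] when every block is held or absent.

towers=[A/B; C; D] holding=E

step 1 (unstack(C, B)): towers=[A/B; D/E] holding=C
step 2 (putdown(C)): towers=[A/B; C; D/E] holding=-
step 3 (unstack(E, D)): towers=[A/B; C; D] holding=E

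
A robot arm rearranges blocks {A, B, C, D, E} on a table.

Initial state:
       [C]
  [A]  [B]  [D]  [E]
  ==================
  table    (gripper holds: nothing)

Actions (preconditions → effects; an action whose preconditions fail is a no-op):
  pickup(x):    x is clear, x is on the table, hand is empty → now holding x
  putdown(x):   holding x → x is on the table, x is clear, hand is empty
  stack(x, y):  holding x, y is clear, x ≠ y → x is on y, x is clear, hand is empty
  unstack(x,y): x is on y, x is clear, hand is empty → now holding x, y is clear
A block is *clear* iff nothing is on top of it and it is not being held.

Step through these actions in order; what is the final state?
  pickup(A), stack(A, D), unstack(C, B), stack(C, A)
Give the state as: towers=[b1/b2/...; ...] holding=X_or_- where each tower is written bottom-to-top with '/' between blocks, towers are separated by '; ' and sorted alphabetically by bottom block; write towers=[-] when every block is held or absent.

towers=[B; D/A/C; E] holding=-

step 1 (pickup(A)): towers=[B/C; D; E] holding=A
step 2 (stack(A, D)): towers=[B/C; D/A; E] holding=-
step 3 (unstack(C, B)): towers=[B; D/A; E] holding=C
step 4 (stack(C, A)): towers=[B; D/A/C; E] holding=-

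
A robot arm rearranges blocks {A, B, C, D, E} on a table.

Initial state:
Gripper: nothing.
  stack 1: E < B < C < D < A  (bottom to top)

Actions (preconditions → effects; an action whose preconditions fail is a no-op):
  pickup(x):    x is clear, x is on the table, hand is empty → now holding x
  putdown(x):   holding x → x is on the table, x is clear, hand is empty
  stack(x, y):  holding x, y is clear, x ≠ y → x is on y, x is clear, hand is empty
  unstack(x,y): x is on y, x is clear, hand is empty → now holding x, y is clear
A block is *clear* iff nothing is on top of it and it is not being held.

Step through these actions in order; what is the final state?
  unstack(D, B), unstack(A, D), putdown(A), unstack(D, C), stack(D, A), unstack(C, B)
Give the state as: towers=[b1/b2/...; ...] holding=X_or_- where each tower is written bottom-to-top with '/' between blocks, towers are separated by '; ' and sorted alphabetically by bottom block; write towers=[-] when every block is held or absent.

step 1 (unstack(D, B)) [no-op]: towers=[E/B/C/D/A] holding=-
step 2 (unstack(A, D)): towers=[E/B/C/D] holding=A
step 3 (putdown(A)): towers=[A; E/B/C/D] holding=-
step 4 (unstack(D, C)): towers=[A; E/B/C] holding=D
step 5 (stack(D, A)): towers=[A/D; E/B/C] holding=-
step 6 (unstack(C, B)): towers=[A/D; E/B] holding=C

towers=[A/D; E/B] holding=C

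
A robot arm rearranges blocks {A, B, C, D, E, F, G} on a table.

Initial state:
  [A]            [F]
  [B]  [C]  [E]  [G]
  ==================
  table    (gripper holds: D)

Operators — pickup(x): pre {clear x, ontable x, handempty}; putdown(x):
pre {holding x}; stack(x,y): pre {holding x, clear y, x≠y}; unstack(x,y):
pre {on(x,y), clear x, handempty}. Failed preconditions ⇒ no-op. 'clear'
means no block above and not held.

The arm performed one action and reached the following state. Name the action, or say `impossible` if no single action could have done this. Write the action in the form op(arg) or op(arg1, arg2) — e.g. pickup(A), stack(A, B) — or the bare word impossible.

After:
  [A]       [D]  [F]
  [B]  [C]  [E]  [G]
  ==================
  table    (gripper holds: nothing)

stack(D, E)

target: towers=[B/A; C; E/D; G/F] holding=-
        putdown(D) → towers=[B/A; C; D; E; G/F] holding=-
       stack(D, F) → towers=[B/A; C; E; G/F/D] holding=-
       stack(D, A) → towers=[B/A/D; C; E; G/F] holding=-
       stack(D, E) → towers=[B/A; C; E/D; G/F] holding=-  ← match
       stack(D, C) → towers=[B/A; C/D; E; G/F] holding=-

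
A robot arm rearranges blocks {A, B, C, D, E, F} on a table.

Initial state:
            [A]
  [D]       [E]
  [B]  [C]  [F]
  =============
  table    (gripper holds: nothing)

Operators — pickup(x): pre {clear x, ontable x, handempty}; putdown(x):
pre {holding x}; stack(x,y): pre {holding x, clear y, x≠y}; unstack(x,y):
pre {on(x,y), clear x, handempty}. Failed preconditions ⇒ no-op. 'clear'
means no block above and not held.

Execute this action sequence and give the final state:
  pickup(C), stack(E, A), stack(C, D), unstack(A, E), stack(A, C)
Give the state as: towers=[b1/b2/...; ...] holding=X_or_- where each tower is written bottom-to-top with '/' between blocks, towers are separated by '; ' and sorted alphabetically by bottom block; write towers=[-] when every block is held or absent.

towers=[B/D/C/A; F/E] holding=-

step 1 (pickup(C)): towers=[B/D; F/E/A] holding=C
step 2 (stack(E, A)) [no-op]: towers=[B/D; F/E/A] holding=C
step 3 (stack(C, D)): towers=[B/D/C; F/E/A] holding=-
step 4 (unstack(A, E)): towers=[B/D/C; F/E] holding=A
step 5 (stack(A, C)): towers=[B/D/C/A; F/E] holding=-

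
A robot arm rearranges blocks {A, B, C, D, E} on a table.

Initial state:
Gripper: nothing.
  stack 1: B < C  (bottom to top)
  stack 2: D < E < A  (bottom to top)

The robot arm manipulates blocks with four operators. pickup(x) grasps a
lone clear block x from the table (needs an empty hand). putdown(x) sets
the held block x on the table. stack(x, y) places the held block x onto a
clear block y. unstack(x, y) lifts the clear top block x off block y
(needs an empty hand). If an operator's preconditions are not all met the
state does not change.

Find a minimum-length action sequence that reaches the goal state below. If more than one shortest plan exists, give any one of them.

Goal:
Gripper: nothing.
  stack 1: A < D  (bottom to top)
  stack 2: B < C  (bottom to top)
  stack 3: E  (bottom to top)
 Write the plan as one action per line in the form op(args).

unstack(A, E)
putdown(A)
unstack(E, D)
putdown(E)
pickup(D)
stack(D, A)

step 1 (unstack(A, E)): towers=[B/C; D/E] holding=A
step 2 (putdown(A)): towers=[A; B/C; D/E] holding=-
step 3 (unstack(E, D)): towers=[A; B/C; D] holding=E
step 4 (putdown(E)): towers=[A; B/C; D; E] holding=-
step 5 (pickup(D)): towers=[A; B/C; E] holding=D
step 6 (stack(D, A)): towers=[A/D; B/C; E] holding=-
goal check: towers=[A/D; B/C; E] holding=- — reached (length 6, optimal by BFS)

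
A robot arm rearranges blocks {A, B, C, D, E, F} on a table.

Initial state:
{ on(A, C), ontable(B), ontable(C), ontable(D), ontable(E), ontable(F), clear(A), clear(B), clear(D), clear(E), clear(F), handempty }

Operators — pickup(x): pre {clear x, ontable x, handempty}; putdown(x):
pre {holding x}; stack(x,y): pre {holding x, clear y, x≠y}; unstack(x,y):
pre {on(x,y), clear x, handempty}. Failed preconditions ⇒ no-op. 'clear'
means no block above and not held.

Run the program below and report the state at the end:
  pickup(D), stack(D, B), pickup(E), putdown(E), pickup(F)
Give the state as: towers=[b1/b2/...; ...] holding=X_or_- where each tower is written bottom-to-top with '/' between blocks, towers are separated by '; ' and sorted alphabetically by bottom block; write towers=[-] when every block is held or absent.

towers=[B/D; C/A; E] holding=F

step 1 (pickup(D)): towers=[B; C/A; E; F] holding=D
step 2 (stack(D, B)): towers=[B/D; C/A; E; F] holding=-
step 3 (pickup(E)): towers=[B/D; C/A; F] holding=E
step 4 (putdown(E)): towers=[B/D; C/A; E; F] holding=-
step 5 (pickup(F)): towers=[B/D; C/A; E] holding=F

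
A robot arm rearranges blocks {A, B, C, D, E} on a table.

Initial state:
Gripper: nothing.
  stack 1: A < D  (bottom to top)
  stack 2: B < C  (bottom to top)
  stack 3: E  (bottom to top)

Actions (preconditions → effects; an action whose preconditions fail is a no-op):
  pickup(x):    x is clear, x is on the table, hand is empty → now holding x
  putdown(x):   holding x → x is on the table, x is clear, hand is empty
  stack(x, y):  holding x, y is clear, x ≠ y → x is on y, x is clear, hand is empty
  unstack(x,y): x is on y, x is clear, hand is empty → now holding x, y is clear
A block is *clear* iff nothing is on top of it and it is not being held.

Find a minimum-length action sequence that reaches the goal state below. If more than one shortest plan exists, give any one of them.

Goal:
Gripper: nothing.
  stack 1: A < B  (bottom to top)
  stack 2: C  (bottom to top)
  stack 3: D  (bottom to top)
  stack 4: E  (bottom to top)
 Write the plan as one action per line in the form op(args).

unstack(D, A)
putdown(D)
unstack(C, B)
putdown(C)
pickup(B)
stack(B, A)

step 1 (unstack(D, A)): towers=[A; B/C; E] holding=D
step 2 (putdown(D)): towers=[A; B/C; D; E] holding=-
step 3 (unstack(C, B)): towers=[A; B; D; E] holding=C
step 4 (putdown(C)): towers=[A; B; C; D; E] holding=-
step 5 (pickup(B)): towers=[A; C; D; E] holding=B
step 6 (stack(B, A)): towers=[A/B; C; D; E] holding=-
goal check: towers=[A/B; C; D; E] holding=- — reached (length 6, optimal by BFS)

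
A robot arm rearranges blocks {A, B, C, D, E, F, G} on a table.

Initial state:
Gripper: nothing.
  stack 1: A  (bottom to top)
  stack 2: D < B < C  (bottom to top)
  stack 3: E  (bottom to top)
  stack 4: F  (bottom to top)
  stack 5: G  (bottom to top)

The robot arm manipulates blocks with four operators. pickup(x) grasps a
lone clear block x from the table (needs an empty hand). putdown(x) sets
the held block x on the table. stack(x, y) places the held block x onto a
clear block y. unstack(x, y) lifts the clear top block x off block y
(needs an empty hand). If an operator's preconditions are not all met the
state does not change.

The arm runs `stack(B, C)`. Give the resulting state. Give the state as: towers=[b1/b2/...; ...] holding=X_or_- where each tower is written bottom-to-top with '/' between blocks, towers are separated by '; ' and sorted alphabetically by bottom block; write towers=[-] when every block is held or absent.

towers=[A; D/B/C; E; F; G] holding=-

before: towers=[A; D/B/C; E; F; G] holding=-
pre[stack(B, C)]: holding(B) ✗, clear(C) ✓, B≠C ✓
holding(B) unmet → stack(B, C) is a no-op
after:  towers=[A; D/B/C; E; F; G] holding=-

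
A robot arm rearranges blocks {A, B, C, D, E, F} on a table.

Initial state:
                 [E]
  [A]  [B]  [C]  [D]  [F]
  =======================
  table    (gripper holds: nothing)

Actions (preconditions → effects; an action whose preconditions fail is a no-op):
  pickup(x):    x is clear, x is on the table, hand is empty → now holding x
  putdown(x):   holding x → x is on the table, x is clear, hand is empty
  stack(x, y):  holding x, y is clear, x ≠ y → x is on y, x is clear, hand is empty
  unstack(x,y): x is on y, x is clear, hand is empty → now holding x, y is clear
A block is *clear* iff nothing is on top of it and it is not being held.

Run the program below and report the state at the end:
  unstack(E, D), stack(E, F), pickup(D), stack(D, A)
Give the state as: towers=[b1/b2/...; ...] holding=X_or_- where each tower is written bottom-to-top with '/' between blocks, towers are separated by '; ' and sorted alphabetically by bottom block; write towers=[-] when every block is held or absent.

step 1 (unstack(E, D)): towers=[A; B; C; D; F] holding=E
step 2 (stack(E, F)): towers=[A; B; C; D; F/E] holding=-
step 3 (pickup(D)): towers=[A; B; C; F/E] holding=D
step 4 (stack(D, A)): towers=[A/D; B; C; F/E] holding=-

towers=[A/D; B; C; F/E] holding=-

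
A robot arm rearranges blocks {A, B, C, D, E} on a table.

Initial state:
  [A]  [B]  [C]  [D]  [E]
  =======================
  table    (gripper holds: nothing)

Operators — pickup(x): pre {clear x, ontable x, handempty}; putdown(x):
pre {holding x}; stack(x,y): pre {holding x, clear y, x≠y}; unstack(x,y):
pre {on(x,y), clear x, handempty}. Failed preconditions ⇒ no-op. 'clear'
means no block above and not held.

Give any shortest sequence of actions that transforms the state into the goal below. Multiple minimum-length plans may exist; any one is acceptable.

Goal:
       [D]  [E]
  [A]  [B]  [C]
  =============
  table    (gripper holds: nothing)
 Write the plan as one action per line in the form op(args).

pickup(D)
stack(D, B)
pickup(E)
stack(E, C)

step 1 (pickup(D)): towers=[A; B; C; E] holding=D
step 2 (stack(D, B)): towers=[A; B/D; C; E] holding=-
step 3 (pickup(E)): towers=[A; B/D; C] holding=E
step 4 (stack(E, C)): towers=[A; B/D; C/E] holding=-
goal check: towers=[A; B/D; C/E] holding=- — reached (length 4, optimal by BFS)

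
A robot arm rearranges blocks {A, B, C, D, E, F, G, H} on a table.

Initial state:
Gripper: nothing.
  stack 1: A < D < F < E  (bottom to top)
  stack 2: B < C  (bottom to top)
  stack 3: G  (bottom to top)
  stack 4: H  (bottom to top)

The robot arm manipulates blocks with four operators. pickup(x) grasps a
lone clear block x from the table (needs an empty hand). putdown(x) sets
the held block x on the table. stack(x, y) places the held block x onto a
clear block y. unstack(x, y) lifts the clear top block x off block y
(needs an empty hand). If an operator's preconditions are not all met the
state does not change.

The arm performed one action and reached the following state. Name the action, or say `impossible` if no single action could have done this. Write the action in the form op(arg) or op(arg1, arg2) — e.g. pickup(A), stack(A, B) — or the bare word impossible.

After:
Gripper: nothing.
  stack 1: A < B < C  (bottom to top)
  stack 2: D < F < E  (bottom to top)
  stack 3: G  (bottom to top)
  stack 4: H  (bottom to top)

impossible

target: towers=[A/B/C; D/F/E; G; H] holding=-
         pickup(G) → towers=[A/D/F/E; B/C; H] holding=G
     unstack(E, F) → towers=[A/D/F; B/C; G; H] holding=E
         pickup(H) → towers=[A/D/F/E; B/C; G] holding=H
     unstack(C, B) → towers=[A/D/F/E; B; G; H] holding=C
none of the 4 applicable actions match → impossible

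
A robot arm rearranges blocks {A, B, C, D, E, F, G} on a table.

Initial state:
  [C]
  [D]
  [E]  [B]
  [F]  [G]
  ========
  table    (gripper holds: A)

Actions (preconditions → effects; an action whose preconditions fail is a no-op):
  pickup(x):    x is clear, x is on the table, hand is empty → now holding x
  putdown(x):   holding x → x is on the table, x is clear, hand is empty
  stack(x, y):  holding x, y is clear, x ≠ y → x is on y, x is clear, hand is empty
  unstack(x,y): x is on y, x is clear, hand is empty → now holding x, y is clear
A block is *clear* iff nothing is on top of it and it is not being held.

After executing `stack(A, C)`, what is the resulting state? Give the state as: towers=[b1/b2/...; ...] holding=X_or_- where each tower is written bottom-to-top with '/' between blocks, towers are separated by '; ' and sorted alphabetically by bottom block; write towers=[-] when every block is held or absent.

before: towers=[F/E/D/C; G/B] holding=A
pre[stack(A, C)]: holding(A) ✓, clear(C) ✓, A≠C ✓
all met → apply stack(A, C)
after:  towers=[F/E/D/C/A; G/B] holding=-

towers=[F/E/D/C/A; G/B] holding=-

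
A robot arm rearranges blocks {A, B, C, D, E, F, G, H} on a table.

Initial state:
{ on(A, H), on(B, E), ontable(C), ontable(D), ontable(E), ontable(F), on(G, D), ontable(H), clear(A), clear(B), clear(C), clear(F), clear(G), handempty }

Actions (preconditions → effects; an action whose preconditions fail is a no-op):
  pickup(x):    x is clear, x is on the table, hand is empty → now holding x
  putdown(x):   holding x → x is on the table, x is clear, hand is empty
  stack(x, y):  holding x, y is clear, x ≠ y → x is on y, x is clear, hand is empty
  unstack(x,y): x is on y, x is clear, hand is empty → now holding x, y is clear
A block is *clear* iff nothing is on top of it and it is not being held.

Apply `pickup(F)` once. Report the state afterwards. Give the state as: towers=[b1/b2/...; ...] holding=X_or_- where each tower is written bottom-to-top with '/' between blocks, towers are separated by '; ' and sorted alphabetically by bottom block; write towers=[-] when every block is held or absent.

towers=[C; D/G; E/B; H/A] holding=F

before: towers=[C; D/G; E/B; F; H/A] holding=-
pre[pickup(F)]: clear(F) ok, ontable(F) ok, handempty ok
all met → apply pickup(F)
after:  towers=[C; D/G; E/B; H/A] holding=F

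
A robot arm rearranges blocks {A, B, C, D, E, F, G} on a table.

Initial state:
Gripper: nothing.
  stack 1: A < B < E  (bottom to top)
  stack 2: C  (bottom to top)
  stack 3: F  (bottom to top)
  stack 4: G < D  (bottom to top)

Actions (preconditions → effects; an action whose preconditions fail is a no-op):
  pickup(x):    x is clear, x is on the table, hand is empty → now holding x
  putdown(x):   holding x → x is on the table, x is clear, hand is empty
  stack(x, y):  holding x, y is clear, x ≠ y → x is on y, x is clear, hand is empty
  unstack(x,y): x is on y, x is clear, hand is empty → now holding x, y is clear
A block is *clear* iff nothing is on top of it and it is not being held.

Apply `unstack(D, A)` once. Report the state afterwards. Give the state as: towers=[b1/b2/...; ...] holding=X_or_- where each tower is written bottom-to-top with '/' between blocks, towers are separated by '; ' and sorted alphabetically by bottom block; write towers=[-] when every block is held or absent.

before: towers=[A/B/E; C; F; G/D] holding=-
pre[unstack(D, A)]: on(D,A) no, clear(D) yes, handempty yes
on(D,A) unmet → unstack(D, A) is a no-op
after:  towers=[A/B/E; C; F; G/D] holding=-

towers=[A/B/E; C; F; G/D] holding=-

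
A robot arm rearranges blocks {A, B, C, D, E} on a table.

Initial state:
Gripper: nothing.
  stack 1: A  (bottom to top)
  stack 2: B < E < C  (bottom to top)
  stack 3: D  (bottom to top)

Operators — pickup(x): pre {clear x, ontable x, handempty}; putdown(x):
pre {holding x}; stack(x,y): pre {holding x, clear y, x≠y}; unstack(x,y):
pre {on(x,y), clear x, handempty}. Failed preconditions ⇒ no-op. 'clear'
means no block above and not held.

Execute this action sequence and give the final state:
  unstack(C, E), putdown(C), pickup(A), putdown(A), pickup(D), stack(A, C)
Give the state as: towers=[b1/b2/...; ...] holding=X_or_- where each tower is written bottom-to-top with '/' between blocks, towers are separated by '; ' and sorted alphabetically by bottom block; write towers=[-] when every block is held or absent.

step 1 (unstack(C, E)): towers=[A; B/E; D] holding=C
step 2 (putdown(C)): towers=[A; B/E; C; D] holding=-
step 3 (pickup(A)): towers=[B/E; C; D] holding=A
step 4 (putdown(A)): towers=[A; B/E; C; D] holding=-
step 5 (pickup(D)): towers=[A; B/E; C] holding=D
step 6 (stack(A, C)) [no-op]: towers=[A; B/E; C] holding=D

towers=[A; B/E; C] holding=D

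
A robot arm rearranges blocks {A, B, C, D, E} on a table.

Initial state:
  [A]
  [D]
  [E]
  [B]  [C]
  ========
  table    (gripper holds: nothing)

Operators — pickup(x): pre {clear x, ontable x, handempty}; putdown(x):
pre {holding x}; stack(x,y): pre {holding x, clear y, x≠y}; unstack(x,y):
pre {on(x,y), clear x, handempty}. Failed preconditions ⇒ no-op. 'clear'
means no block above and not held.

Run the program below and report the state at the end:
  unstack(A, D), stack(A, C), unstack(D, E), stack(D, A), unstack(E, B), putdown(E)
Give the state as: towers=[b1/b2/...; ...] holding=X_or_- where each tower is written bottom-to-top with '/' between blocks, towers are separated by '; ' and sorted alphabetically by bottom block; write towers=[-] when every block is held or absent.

step 1 (unstack(A, D)): towers=[B/E/D; C] holding=A
step 2 (stack(A, C)): towers=[B/E/D; C/A] holding=-
step 3 (unstack(D, E)): towers=[B/E; C/A] holding=D
step 4 (stack(D, A)): towers=[B/E; C/A/D] holding=-
step 5 (unstack(E, B)): towers=[B; C/A/D] holding=E
step 6 (putdown(E)): towers=[B; C/A/D; E] holding=-

towers=[B; C/A/D; E] holding=-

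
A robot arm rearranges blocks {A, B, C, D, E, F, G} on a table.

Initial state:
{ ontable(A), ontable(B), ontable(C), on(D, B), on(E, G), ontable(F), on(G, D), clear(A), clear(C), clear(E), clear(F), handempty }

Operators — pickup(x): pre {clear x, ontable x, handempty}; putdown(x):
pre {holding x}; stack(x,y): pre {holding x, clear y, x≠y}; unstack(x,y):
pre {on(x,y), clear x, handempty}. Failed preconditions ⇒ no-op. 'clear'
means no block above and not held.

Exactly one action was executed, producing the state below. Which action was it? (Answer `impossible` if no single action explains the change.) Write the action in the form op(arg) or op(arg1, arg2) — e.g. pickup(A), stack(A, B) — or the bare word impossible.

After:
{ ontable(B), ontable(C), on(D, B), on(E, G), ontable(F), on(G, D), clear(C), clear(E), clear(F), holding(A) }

pickup(A)

target: towers=[B/D/G/E; C; F] holding=A
         pickup(F) → towers=[A; B/D/G/E; C] holding=F
         pickup(A) → towers=[B/D/G/E; C; F] holding=A  ← match
     unstack(E, G) → towers=[A; B/D/G; C; F] holding=E
         pickup(C) → towers=[A; B/D/G/E; F] holding=C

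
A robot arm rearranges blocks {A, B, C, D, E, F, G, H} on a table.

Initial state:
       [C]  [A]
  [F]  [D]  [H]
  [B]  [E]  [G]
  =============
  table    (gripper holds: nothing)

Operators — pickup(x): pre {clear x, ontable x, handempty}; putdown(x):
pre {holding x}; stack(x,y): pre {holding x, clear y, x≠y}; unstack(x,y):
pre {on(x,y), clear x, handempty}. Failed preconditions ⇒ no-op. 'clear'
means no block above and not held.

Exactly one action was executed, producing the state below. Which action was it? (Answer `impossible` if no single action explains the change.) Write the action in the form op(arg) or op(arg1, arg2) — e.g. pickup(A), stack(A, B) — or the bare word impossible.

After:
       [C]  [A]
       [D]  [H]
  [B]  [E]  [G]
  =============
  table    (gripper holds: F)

target: towers=[B; E/D/C; G/H/A] holding=F
     unstack(A, H) → towers=[B/F; E/D/C; G/H] holding=A
     unstack(F, B) → towers=[B; E/D/C; G/H/A] holding=F  ← match
     unstack(C, D) → towers=[B/F; E/D; G/H/A] holding=C

unstack(F, B)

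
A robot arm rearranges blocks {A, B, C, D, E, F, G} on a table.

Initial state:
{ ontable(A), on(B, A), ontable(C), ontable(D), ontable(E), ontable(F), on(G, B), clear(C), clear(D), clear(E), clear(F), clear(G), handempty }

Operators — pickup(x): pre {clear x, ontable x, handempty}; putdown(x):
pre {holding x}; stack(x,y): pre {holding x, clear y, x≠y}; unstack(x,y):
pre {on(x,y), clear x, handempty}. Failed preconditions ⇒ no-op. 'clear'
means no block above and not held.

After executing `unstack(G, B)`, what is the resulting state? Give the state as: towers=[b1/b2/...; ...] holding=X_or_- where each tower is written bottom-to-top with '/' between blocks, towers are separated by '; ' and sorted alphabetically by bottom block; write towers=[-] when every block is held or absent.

towers=[A/B; C; D; E; F] holding=G

before: towers=[A/B/G; C; D; E; F] holding=-
pre[unstack(G, B)]: on(G,B) ✓, clear(G) ✓, handempty ✓
all met → apply unstack(G, B)
after:  towers=[A/B; C; D; E; F] holding=G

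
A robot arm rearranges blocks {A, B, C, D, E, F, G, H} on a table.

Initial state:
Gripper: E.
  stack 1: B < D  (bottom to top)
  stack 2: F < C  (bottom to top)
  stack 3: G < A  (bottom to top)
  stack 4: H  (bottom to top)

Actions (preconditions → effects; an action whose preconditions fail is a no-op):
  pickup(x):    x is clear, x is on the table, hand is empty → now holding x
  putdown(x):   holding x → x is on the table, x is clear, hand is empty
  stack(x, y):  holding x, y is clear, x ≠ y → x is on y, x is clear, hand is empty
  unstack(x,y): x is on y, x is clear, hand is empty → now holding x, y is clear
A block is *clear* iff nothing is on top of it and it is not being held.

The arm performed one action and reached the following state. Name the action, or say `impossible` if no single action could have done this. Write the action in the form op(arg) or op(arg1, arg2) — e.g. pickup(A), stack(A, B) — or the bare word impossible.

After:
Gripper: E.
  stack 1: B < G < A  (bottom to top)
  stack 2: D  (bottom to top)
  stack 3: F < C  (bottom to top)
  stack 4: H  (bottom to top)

impossible

target: towers=[B/G/A; D; F/C; H] holding=E
        putdown(E) → towers=[B/D; E; F/C; G/A; H] holding=-
       stack(E, A) → towers=[B/D; F/C; G/A/E; H] holding=-
       stack(E, H) → towers=[B/D; F/C; G/A; H/E] holding=-
       stack(E, D) → towers=[B/D/E; F/C; G/A; H] holding=-
       stack(E, C) → towers=[B/D; F/C/E; G/A; H] holding=-
none of the 5 applicable actions match → impossible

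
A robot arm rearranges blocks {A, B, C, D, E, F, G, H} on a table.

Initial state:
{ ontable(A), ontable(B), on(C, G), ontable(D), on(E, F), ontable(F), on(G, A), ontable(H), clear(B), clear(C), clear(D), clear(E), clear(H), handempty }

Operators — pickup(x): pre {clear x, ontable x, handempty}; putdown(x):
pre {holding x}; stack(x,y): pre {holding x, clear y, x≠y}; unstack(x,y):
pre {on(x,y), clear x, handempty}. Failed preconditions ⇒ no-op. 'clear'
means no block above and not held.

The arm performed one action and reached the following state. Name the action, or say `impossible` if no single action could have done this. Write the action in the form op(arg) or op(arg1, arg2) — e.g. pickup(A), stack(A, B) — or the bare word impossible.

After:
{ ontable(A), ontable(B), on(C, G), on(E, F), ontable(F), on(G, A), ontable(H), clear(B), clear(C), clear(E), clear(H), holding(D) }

pickup(D)

target: towers=[A/G/C; B; F/E; H] holding=D
     unstack(E, F) → towers=[A/G/C; B; D; F; H] holding=E
         pickup(H) → towers=[A/G/C; B; D; F/E] holding=H
         pickup(B) → towers=[A/G/C; D; F/E; H] holding=B
         pickup(D) → towers=[A/G/C; B; F/E; H] holding=D  ← match
     unstack(C, G) → towers=[A/G; B; D; F/E; H] holding=C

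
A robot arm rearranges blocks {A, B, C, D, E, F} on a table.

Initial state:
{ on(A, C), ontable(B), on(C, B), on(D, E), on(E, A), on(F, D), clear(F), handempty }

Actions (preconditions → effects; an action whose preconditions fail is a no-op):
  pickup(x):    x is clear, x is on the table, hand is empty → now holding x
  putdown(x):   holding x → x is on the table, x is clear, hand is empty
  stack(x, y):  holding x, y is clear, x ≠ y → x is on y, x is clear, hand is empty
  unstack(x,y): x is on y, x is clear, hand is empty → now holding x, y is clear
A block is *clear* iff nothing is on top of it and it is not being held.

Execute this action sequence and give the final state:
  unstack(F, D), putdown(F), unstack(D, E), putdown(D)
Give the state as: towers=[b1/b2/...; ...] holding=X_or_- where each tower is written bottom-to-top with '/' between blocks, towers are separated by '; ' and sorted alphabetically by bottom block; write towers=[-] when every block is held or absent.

step 1 (unstack(F, D)): towers=[B/C/A/E/D] holding=F
step 2 (putdown(F)): towers=[B/C/A/E/D; F] holding=-
step 3 (unstack(D, E)): towers=[B/C/A/E; F] holding=D
step 4 (putdown(D)): towers=[B/C/A/E; D; F] holding=-

towers=[B/C/A/E; D; F] holding=-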